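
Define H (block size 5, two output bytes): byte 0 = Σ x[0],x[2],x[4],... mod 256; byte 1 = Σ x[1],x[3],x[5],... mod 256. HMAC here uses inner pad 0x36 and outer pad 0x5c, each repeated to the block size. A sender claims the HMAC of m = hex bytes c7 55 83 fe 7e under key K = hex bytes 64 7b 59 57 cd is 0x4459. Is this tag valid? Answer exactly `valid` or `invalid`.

invalid

Key hex bytes 64 7b 59 57 cd is exactly B = 5 bytes: K' = 64 7b 59 57 cd.
K' ⊕ ipad = 52 4d 6f 61 fb; K' ⊕ opad = 38 27 05 0b 91.
Inner hash: even-index sum = 783 mod 256 = 15; odd-index sum = 630 mod 256 = 118 → 0f 76.
Outer hash (recomputed tag): even-index sum = 324 mod 256 = 68; odd-index sum = 65 mod 256 = 65 → 44 41.
Recomputed tag = 4441; claimed = 4459 → mismatch.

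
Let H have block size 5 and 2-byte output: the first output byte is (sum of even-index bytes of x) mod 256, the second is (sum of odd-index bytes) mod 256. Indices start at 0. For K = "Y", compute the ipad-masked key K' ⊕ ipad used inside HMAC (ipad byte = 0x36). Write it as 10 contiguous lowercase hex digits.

6f36363636

Key "Y" = 59 is 1 byte ≤ B = 5; zero-pad to 5 bytes: K' = 59 00 00 00 00.
XOR each byte with 0x36: 59⊕36=6f, 00⊕36=36, 00⊕36=36, 00⊕36=36, 00⊕36=36.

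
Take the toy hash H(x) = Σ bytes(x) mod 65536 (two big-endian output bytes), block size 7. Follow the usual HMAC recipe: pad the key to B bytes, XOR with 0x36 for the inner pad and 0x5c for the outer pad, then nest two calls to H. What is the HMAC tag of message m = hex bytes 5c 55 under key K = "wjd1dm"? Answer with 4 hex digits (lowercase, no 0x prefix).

Key "wjd1dm" = 77 6a 64 31 64 6d is 6 bytes ≤ B = 7; zero-pad to 7 bytes: K' = 77 6a 64 31 64 6d 00.
K' ⊕ ipad = 41 5c 52 07 52 5b 36.  K' ⊕ opad = 2b 36 38 6d 38 31 5c.
Inner input = (K'⊕ipad) ∥ m = 41 5c 52 07 52 5b 36 ∥ 5c 55.
Inner hash: sum = 65+92+82+7+82+91+54+92+85 = 650 → 02 8a.
Outer input = (K'⊕opad) ∥ inner = 2b 36 38 6d 38 31 5c ∥ 02 8a.
Outer hash (tag): sum = 43+54+56+109+56+49+92+2+138 = 599 → 02 57.

0257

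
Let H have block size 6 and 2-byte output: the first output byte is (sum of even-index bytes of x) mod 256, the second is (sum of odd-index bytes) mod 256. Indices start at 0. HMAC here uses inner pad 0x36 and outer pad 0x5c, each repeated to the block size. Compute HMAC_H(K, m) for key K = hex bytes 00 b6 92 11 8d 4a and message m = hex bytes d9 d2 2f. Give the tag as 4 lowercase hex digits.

9842

Key hex bytes 00 b6 92 11 8d 4a is exactly B = 6 bytes: K' = 00 b6 92 11 8d 4a.
K' ⊕ ipad = 36 80 a4 27 bb 7c.  K' ⊕ opad = 5c ea ce 4d d1 16.
Inner input = (K'⊕ipad) ∥ m = 36 80 a4 27 bb 7c ∥ d9 d2 2f.
Inner hash: even-index sum = 669 mod 256 = 157; odd-index sum = 501 mod 256 = 245 → 9d f5.
Outer input = (K'⊕opad) ∥ inner = 5c ea ce 4d d1 16 ∥ 9d f5.
Outer hash (tag): even-index sum = 664 mod 256 = 152; odd-index sum = 578 mod 256 = 66 → 98 42.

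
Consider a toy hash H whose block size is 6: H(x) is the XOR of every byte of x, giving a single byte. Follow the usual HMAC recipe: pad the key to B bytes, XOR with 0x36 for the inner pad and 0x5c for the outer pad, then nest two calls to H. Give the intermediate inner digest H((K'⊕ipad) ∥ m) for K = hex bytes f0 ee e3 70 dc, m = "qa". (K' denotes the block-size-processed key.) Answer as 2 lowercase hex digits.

Key hex bytes f0 ee e3 70 dc is 5 bytes ≤ B = 6; zero-pad to 6 bytes: K' = f0 ee e3 70 dc 00.
K' ⊕ ipad = c6 d8 d5 46 ea 36.
Inner input = c6 d8 d5 46 ea 36 ∥ 71 61.
Inner hash: XOR c6⊕d8⊕d5⊕46⊕ea⊕36⊕71⊕61 = 41.

41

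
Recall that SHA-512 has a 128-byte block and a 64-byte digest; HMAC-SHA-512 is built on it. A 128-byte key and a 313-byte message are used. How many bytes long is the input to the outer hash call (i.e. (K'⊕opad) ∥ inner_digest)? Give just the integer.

192

Key is 128 ≤ 128 bytes, zero-padded: |K'| = 128.
Outer input = (K'⊕opad) ∥ H(inner) → 128 + 64 = 192 bytes.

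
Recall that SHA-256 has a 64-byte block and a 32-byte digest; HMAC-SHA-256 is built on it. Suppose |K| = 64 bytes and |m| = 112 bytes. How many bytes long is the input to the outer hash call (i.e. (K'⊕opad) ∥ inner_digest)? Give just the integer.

96

Key is 64 ≤ 64 bytes, zero-padded: |K'| = 64.
Outer input = (K'⊕opad) ∥ H(inner) → 64 + 32 = 96 bytes.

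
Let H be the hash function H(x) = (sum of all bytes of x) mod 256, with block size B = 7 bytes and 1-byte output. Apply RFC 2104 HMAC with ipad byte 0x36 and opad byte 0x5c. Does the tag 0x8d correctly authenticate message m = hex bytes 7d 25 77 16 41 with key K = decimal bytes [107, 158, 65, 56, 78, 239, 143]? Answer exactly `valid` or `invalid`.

Key decimal bytes [107, 158, 65, 56, 78, 239, 143] = 6b 9e 41 38 4e ef 8f is exactly B = 7 bytes: K' = 6b 9e 41 38 4e ef 8f.
K' ⊕ ipad = 5d a8 77 0e 78 d9 b9; K' ⊕ opad = 37 c2 1d 64 12 b3 d3.
Inner hash: sum = 93+168+119+14+120+217+185+125+37+119+22+65 = 1284; mod 256 = 4 → 04.
Outer hash (recomputed tag): sum = 55+194+29+100+18+179+211+4 = 790; mod 256 = 22 → 16.
Recomputed tag = 16; claimed = 8d → mismatch.

invalid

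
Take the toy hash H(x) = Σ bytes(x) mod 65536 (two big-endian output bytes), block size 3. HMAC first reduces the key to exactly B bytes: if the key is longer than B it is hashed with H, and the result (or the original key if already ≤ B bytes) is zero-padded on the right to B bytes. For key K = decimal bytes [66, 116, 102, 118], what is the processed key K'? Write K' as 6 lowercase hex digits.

|K| = 4 > B = 3, so first hash the key.
H(K): sum = 66+116+102+118 = 402 → 01 92.
Zero-pad H(K) = 01 92 to 3 bytes: K' = 01 92 00.

019200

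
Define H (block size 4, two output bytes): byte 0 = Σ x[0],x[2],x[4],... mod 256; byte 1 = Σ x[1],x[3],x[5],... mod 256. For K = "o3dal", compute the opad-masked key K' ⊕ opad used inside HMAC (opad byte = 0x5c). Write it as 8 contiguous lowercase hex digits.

Key "o3dal" = 6f 33 64 61 6c is 5 bytes > B = 4, so hash it first: H(key) = 3f 94, then zero-pad to 4 bytes: K' = 3f 94 00 00.
XOR each byte with 0x5c: 3f⊕5c=63, 94⊕5c=c8, 00⊕5c=5c, 00⊕5c=5c.

63c85c5c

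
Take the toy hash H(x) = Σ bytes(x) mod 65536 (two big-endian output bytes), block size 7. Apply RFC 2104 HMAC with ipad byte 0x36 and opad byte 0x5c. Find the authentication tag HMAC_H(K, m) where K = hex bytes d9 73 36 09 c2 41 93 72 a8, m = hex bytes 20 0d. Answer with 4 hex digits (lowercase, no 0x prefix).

0306

Key hex bytes d9 73 36 09 c2 41 93 72 a8 is 9 bytes > B = 7, so hash it first: H(key) = 04 3b, then zero-pad to 7 bytes: K' = 04 3b 00 00 00 00 00.
K' ⊕ ipad = 32 0d 36 36 36 36 36.  K' ⊕ opad = 58 67 5c 5c 5c 5c 5c.
Inner input = (K'⊕ipad) ∥ m = 32 0d 36 36 36 36 36 ∥ 20 0d.
Inner hash: sum = 50+13+54+54+54+54+54+32+13 = 378 → 01 7a.
Outer input = (K'⊕opad) ∥ inner = 58 67 5c 5c 5c 5c 5c ∥ 01 7a.
Outer hash (tag): sum = 88+103+92+92+92+92+92+1+122 = 774 → 03 06.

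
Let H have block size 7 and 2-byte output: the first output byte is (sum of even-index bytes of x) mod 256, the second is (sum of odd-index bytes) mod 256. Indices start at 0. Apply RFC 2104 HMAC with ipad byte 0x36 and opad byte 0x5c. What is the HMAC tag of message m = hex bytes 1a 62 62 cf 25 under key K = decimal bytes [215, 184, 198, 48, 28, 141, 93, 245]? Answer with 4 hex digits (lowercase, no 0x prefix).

c7e1

Key decimal bytes [215, 184, 198, 48, 28, 141, 93, 245] = d7 b8 c6 30 1c 8d 5d f5 is 8 bytes > B = 7, so hash it first: H(key) = 16 6a, then zero-pad to 7 bytes: K' = 16 6a 00 00 00 00 00.
K' ⊕ ipad = 20 5c 36 36 36 36 36.  K' ⊕ opad = 4a 36 5c 5c 5c 5c 5c.
Inner input = (K'⊕ipad) ∥ m = 20 5c 36 36 36 36 36 ∥ 1a 62 62 cf 25.
Inner hash: even-index sum = 499 mod 256 = 243; odd-index sum = 361 mod 256 = 105 → f3 69.
Outer input = (K'⊕opad) ∥ inner = 4a 36 5c 5c 5c 5c 5c ∥ f3 69.
Outer hash (tag): even-index sum = 455 mod 256 = 199; odd-index sum = 481 mod 256 = 225 → c7 e1.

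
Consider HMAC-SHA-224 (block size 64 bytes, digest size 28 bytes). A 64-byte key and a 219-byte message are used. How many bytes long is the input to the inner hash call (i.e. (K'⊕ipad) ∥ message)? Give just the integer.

283

Key is 64 ≤ 64 bytes, zero-padded: |K'| = 64.
Inner input = (K'⊕ipad) ∥ m → 64 + 219 = 283 bytes.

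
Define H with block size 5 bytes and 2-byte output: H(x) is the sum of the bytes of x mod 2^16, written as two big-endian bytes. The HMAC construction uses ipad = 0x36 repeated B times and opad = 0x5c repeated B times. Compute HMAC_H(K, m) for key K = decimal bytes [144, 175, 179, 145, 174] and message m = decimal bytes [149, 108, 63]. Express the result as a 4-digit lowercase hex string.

04b4

Key decimal bytes [144, 175, 179, 145, 174] = 90 af b3 91 ae is exactly B = 5 bytes: K' = 90 af b3 91 ae.
K' ⊕ ipad = a6 99 85 a7 98.  K' ⊕ opad = cc f3 ef cd f2.
Inner input = (K'⊕ipad) ∥ m = a6 99 85 a7 98 ∥ 95 6c 3f.
Inner hash: sum = 166+153+133+167+152+149+108+63 = 1091 → 04 43.
Outer input = (K'⊕opad) ∥ inner = cc f3 ef cd f2 ∥ 04 43.
Outer hash (tag): sum = 204+243+239+205+242+4+67 = 1204 → 04 b4.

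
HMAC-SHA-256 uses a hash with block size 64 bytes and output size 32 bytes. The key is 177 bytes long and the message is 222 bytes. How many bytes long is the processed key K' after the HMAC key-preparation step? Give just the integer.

64

Key is 177 > 64 bytes, so it is hashed to 32 bytes then zero-padded to 64: |K'| = 64.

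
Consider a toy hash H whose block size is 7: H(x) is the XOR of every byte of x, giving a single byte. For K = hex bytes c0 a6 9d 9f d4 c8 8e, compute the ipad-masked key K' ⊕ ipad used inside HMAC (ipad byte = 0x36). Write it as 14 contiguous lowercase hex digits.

Key hex bytes c0 a6 9d 9f d4 c8 8e is exactly B = 7 bytes: K' = c0 a6 9d 9f d4 c8 8e.
XOR each byte with 0x36: c0⊕36=f6, a6⊕36=90, 9d⊕36=ab, 9f⊕36=a9, d4⊕36=e2, c8⊕36=fe, 8e⊕36=b8.

f690aba9e2feb8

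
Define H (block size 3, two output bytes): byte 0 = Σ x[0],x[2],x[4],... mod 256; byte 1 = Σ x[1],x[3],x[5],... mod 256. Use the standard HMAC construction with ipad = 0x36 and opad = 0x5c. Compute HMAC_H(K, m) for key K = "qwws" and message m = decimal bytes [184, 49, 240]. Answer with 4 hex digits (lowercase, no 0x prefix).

94fb

Key "qwws" = 71 77 77 73 is 4 bytes > B = 3, so hash it first: H(key) = e8 ea, then zero-pad to 3 bytes: K' = e8 ea 00.
K' ⊕ ipad = de dc 36.  K' ⊕ opad = b4 b6 5c.
Inner input = (K'⊕ipad) ∥ m = de dc 36 ∥ b8 31 f0.
Inner hash: even-index sum = 325 mod 256 = 69; odd-index sum = 644 mod 256 = 132 → 45 84.
Outer input = (K'⊕opad) ∥ inner = b4 b6 5c ∥ 45 84.
Outer hash (tag): even-index sum = 404 mod 256 = 148; odd-index sum = 251 mod 256 = 251 → 94 fb.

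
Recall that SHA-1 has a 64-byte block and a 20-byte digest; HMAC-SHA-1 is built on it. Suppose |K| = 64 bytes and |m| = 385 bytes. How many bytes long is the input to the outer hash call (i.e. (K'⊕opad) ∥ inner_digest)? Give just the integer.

Key is 64 ≤ 64 bytes, zero-padded: |K'| = 64.
Outer input = (K'⊕opad) ∥ H(inner) → 64 + 20 = 84 bytes.

84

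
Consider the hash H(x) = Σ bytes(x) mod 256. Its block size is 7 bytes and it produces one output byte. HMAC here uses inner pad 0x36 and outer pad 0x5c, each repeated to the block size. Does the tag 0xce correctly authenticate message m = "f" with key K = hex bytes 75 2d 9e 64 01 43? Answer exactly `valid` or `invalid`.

Key hex bytes 75 2d 9e 64 01 43 is 6 bytes ≤ B = 7; zero-pad to 7 bytes: K' = 75 2d 9e 64 01 43 00.
K' ⊕ ipad = 43 1b a8 52 37 75 36; K' ⊕ opad = 29 71 c2 38 5d 1f 5c.
Inner hash: sum = 67+27+168+82+55+117+54+102 = 672; mod 256 = 160 → a0.
Outer hash (recomputed tag): sum = 41+113+194+56+93+31+92+160 = 780; mod 256 = 12 → 0c.
Recomputed tag = 0c; claimed = ce → mismatch.

invalid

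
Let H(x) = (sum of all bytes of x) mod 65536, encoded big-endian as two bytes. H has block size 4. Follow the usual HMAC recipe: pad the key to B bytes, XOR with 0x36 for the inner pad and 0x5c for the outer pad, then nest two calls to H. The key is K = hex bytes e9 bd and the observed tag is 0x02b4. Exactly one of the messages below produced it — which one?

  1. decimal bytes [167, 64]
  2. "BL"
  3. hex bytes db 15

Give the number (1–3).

2

Key hex bytes e9 bd is 2 bytes ≤ B = 4; zero-pad to 4 bytes: K' = e9 bd 00 00.
K' ⊕ ipad = df 8b 36 36; K' ⊕ opad = b5 e1 5c 5c.
m1: inner = H(df 8b 36 36 a7 40) = 02 bd; tag = H(b5 e1 5c 5c 02 bd) = 030d
m2: inner = H(df 8b 36 36 42 4c) = 02 64; tag = H(b5 e1 5c 5c 02 64) = 02b4 ← matches
m3: inner = H(df 8b 36 36 db 15) = 02 c6; tag = H(b5 e1 5c 5c 02 c6) = 0316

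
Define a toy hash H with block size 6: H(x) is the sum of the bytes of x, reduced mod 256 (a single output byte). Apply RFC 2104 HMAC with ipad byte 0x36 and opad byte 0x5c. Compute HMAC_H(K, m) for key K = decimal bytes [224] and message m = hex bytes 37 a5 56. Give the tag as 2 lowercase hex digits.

9e

Key decimal bytes [224] = e0 is 1 byte ≤ B = 6; zero-pad to 6 bytes: K' = e0 00 00 00 00 00.
K' ⊕ ipad = d6 36 36 36 36 36.  K' ⊕ opad = bc 5c 5c 5c 5c 5c.
Inner input = (K'⊕ipad) ∥ m = d6 36 36 36 36 36 ∥ 37 a5 56.
Inner hash: sum = 214+54+54+54+54+54+55+165+86 = 790; mod 256 = 22 → 16.
Outer input = (K'⊕opad) ∥ inner = bc 5c 5c 5c 5c 5c ∥ 16.
Outer hash (tag): sum = 188+92+92+92+92+92+22 = 670; mod 256 = 158 → 9e.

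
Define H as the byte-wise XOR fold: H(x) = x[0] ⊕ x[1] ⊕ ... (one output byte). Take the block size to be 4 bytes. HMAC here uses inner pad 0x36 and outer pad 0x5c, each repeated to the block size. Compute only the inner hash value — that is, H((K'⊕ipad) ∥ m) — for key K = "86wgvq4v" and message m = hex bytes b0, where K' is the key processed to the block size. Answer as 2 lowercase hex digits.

eb

Key "86wgvq4v" = 38 36 77 67 76 71 34 76 is 8 bytes > B = 4, so hash it first: H(key) = 5b, then zero-pad to 4 bytes: K' = 5b 00 00 00.
K' ⊕ ipad = 6d 36 36 36.
Inner input = 6d 36 36 36 ∥ b0.
Inner hash: XOR 6d⊕36⊕36⊕36⊕b0 = eb.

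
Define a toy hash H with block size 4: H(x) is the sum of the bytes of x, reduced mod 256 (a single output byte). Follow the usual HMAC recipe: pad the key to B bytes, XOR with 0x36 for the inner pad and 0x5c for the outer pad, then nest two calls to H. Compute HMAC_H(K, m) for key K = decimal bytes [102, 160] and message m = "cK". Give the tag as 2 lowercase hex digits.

ee

Key decimal bytes [102, 160] = 66 a0 is 2 bytes ≤ B = 4; zero-pad to 4 bytes: K' = 66 a0 00 00.
K' ⊕ ipad = 50 96 36 36.  K' ⊕ opad = 3a fc 5c 5c.
Inner input = (K'⊕ipad) ∥ m = 50 96 36 36 ∥ 63 4b.
Inner hash: sum = 80+150+54+54+99+75 = 512; mod 256 = 0 → 00.
Outer input = (K'⊕opad) ∥ inner = 3a fc 5c 5c ∥ 00.
Outer hash (tag): sum = 58+252+92+92+0 = 494; mod 256 = 238 → ee.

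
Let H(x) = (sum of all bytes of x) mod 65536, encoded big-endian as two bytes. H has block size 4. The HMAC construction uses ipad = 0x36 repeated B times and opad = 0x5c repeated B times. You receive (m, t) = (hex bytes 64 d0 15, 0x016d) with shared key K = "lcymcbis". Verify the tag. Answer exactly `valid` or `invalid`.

valid

Key "lcymcbis" = 6c 63 79 6d 63 62 69 73 is 8 bytes > B = 4, so hash it first: H(key) = 03 56, then zero-pad to 4 bytes: K' = 03 56 00 00.
K' ⊕ ipad = 35 60 36 36; K' ⊕ opad = 5f 0a 5c 5c.
Inner hash: sum = 53+96+54+54+100+208+21 = 586 → 02 4a.
Outer hash (recomputed tag): sum = 95+10+92+92+2+74 = 365 → 01 6d.
Recomputed tag = 016d; claimed = 016d → match.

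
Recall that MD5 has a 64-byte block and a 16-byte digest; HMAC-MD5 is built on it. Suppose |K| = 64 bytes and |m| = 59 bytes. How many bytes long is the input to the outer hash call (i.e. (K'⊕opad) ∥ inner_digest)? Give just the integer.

80

Key is 64 ≤ 64 bytes, zero-padded: |K'| = 64.
Outer input = (K'⊕opad) ∥ H(inner) → 64 + 16 = 80 bytes.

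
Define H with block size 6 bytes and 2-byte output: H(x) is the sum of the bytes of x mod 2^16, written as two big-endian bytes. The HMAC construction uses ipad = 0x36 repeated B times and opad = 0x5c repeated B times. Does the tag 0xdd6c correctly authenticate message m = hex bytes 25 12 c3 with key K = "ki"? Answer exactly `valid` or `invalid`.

invalid

Key "ki" = 6b 69 is 2 bytes ≤ B = 6; zero-pad to 6 bytes: K' = 6b 69 00 00 00 00.
K' ⊕ ipad = 5d 5f 36 36 36 36; K' ⊕ opad = 37 35 5c 5c 5c 5c.
Inner hash: sum = 93+95+54+54+54+54+37+18+195 = 654 → 02 8e.
Outer hash (recomputed tag): sum = 55+53+92+92+92+92+2+142 = 620 → 02 6c.
Recomputed tag = 026c; claimed = dd6c → mismatch.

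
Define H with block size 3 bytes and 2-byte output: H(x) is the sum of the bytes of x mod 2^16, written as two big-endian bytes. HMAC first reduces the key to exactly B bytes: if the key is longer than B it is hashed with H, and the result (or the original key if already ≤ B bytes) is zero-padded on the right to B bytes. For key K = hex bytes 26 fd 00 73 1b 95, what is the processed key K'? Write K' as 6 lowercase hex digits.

024600

|K| = 6 > B = 3, so first hash the key.
H(K): sum = 38+253+0+115+27+149 = 582 → 02 46.
Zero-pad H(K) = 02 46 to 3 bytes: K' = 02 46 00.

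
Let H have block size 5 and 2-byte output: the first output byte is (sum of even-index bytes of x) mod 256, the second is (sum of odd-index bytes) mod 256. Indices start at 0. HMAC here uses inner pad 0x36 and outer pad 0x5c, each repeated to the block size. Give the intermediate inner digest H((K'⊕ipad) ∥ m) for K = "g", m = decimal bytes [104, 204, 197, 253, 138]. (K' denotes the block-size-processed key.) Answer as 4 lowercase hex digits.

Key "g" = 67 is 1 byte ≤ B = 5; zero-pad to 5 bytes: K' = 67 00 00 00 00.
K' ⊕ ipad = 51 36 36 36 36.
Inner input = 51 36 36 36 36 ∥ 68 cc c5 fd 8a.
Inner hash: even-index sum = 646 mod 256 = 134; odd-index sum = 547 mod 256 = 35 → 86 23.

8623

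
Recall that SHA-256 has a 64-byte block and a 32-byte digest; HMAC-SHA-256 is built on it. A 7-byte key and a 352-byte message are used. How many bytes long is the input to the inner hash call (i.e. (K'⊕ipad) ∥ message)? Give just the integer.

Key is 7 ≤ 64 bytes, zero-padded: |K'| = 64.
Inner input = (K'⊕ipad) ∥ m → 64 + 352 = 416 bytes.

416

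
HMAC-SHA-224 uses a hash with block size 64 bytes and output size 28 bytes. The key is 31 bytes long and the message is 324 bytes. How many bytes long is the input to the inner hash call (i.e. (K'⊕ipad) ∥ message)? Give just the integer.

388

Key is 31 ≤ 64 bytes, zero-padded: |K'| = 64.
Inner input = (K'⊕ipad) ∥ m → 64 + 324 = 388 bytes.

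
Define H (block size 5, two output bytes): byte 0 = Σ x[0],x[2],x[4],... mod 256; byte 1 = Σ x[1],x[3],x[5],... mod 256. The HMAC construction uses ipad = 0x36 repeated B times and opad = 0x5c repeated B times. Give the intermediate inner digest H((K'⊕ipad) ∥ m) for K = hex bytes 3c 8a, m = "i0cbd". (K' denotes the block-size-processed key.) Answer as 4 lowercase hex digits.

0822

Key hex bytes 3c 8a is 2 bytes ≤ B = 5; zero-pad to 5 bytes: K' = 3c 8a 00 00 00.
K' ⊕ ipad = 0a bc 36 36 36.
Inner input = 0a bc 36 36 36 ∥ 69 30 63 62 64.
Inner hash: even-index sum = 264 mod 256 = 8; odd-index sum = 546 mod 256 = 34 → 08 22.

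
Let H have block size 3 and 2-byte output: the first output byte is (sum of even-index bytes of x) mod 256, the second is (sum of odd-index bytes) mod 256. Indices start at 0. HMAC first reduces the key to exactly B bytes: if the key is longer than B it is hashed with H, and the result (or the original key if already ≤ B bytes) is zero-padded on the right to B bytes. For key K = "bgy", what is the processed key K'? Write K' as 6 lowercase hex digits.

Key "bgy" = 62 67 79 is exactly B = 3 bytes: K' = 62 67 79.

626779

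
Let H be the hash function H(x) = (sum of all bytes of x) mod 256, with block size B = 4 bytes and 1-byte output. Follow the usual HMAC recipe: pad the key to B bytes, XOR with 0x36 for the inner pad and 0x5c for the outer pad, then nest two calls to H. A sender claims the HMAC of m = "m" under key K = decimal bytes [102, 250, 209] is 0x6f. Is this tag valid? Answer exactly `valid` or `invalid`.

valid

Key decimal bytes [102, 250, 209] = 66 fa d1 is 3 bytes ≤ B = 4; zero-pad to 4 bytes: K' = 66 fa d1 00.
K' ⊕ ipad = 50 cc e7 36; K' ⊕ opad = 3a a6 8d 5c.
Inner hash: sum = 80+204+231+54+109 = 678; mod 256 = 166 → a6.
Outer hash (recomputed tag): sum = 58+166+141+92+166 = 623; mod 256 = 111 → 6f.
Recomputed tag = 6f; claimed = 6f → match.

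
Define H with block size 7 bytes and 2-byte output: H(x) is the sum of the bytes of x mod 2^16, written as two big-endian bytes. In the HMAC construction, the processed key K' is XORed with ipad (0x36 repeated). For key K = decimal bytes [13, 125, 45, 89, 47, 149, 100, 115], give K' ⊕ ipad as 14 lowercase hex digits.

Key decimal bytes [13, 125, 45, 89, 47, 149, 100, 115] = 0d 7d 2d 59 2f 95 64 73 is 8 bytes > B = 7, so hash it first: H(key) = 02 ab, then zero-pad to 7 bytes: K' = 02 ab 00 00 00 00 00.
XOR each byte with 0x36: 02⊕36=34, ab⊕36=9d, 00⊕36=36, 00⊕36=36, 00⊕36=36, 00⊕36=36, 00⊕36=36.

349d3636363636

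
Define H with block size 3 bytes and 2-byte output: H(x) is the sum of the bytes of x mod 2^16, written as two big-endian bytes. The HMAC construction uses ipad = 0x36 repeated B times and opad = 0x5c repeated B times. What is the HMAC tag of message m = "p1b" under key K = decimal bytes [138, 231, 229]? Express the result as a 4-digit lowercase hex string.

02b0

Key decimal bytes [138, 231, 229] = 8a e7 e5 is exactly B = 3 bytes: K' = 8a e7 e5.
K' ⊕ ipad = bc d1 d3.  K' ⊕ opad = d6 bb b9.
Inner input = (K'⊕ipad) ∥ m = bc d1 d3 ∥ 70 31 62.
Inner hash: sum = 188+209+211+112+49+98 = 867 → 03 63.
Outer input = (K'⊕opad) ∥ inner = d6 bb b9 ∥ 03 63.
Outer hash (tag): sum = 214+187+185+3+99 = 688 → 02 b0.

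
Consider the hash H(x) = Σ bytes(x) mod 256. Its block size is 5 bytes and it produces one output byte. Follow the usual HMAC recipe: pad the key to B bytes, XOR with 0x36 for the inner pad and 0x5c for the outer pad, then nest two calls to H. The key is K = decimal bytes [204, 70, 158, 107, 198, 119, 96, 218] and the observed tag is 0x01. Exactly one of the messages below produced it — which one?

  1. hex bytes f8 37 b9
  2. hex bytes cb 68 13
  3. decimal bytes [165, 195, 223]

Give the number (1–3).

3

Key decimal bytes [204, 70, 158, 107, 198, 119, 96, 218] = cc 46 9e 6b c6 77 60 da is 8 bytes > B = 5, so hash it first: H(key) = 92, then zero-pad to 5 bytes: K' = 92 00 00 00 00.
K' ⊕ ipad = a4 36 36 36 36; K' ⊕ opad = ce 5c 5c 5c 5c.
m1: inner = H(a4 36 36 36 36 f8 37 b9) = 64; tag = H(ce 5c 5c 5c 5c 64) = a2
m2: inner = H(a4 36 36 36 36 cb 68 13) = c2; tag = H(ce 5c 5c 5c 5c c2) = 00
m3: inner = H(a4 36 36 36 36 a5 c3 df) = c3; tag = H(ce 5c 5c 5c 5c c3) = 01 ← matches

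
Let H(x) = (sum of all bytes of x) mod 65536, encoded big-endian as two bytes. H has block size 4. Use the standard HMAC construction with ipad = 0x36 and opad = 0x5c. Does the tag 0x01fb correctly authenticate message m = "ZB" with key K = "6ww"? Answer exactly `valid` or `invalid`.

invalid

Key "6ww" = 36 77 77 is 3 bytes ≤ B = 4; zero-pad to 4 bytes: K' = 36 77 77 00.
K' ⊕ ipad = 00 41 41 36; K' ⊕ opad = 6a 2b 2b 5c.
Inner hash: sum = 0+65+65+54+90+66 = 340 → 01 54.
Outer hash (recomputed tag): sum = 106+43+43+92+1+84 = 369 → 01 71.
Recomputed tag = 0171; claimed = 01fb → mismatch.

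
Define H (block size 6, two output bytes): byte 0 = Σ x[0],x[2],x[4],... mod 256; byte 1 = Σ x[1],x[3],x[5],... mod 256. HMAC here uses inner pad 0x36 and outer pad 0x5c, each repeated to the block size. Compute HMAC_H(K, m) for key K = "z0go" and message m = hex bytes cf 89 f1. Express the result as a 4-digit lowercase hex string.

5019

Key "z0go" = 7a 30 67 6f is 4 bytes ≤ B = 6; zero-pad to 6 bytes: K' = 7a 30 67 6f 00 00.
K' ⊕ ipad = 4c 06 51 59 36 36.  K' ⊕ opad = 26 6c 3b 33 5c 5c.
Inner input = (K'⊕ipad) ∥ m = 4c 06 51 59 36 36 ∥ cf 89 f1.
Inner hash: even-index sum = 659 mod 256 = 147; odd-index sum = 286 mod 256 = 30 → 93 1e.
Outer input = (K'⊕opad) ∥ inner = 26 6c 3b 33 5c 5c ∥ 93 1e.
Outer hash (tag): even-index sum = 336 mod 256 = 80; odd-index sum = 281 mod 256 = 25 → 50 19.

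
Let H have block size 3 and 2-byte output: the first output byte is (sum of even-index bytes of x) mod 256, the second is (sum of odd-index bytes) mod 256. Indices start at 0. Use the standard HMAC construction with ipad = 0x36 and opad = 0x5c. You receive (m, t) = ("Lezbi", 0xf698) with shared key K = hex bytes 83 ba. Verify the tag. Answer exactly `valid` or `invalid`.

valid

Key hex bytes 83 ba is 2 bytes ≤ B = 3; zero-pad to 3 bytes: K' = 83 ba 00.
K' ⊕ ipad = b5 8c 36; K' ⊕ opad = df e6 5c.
Inner hash: even-index sum = 434 mod 256 = 178; odd-index sum = 443 mod 256 = 187 → b2 bb.
Outer hash (recomputed tag): even-index sum = 502 mod 256 = 246; odd-index sum = 408 mod 256 = 152 → f6 98.
Recomputed tag = f698; claimed = f698 → match.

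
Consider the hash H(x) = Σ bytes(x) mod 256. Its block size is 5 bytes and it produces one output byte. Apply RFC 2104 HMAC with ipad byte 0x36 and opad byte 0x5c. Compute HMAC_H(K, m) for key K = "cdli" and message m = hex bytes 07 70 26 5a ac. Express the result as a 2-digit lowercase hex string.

Key "cdli" = 63 64 6c 69 is 4 bytes ≤ B = 5; zero-pad to 5 bytes: K' = 63 64 6c 69 00.
K' ⊕ ipad = 55 52 5a 5f 36.  K' ⊕ opad = 3f 38 30 35 5c.
Inner input = (K'⊕ipad) ∥ m = 55 52 5a 5f 36 ∥ 07 70 26 5a ac.
Inner hash: sum = 85+82+90+95+54+7+112+38+90+172 = 825; mod 256 = 57 → 39.
Outer input = (K'⊕opad) ∥ inner = 3f 38 30 35 5c ∥ 39.
Outer hash (tag): sum = 63+56+48+53+92+57 = 369; mod 256 = 113 → 71.

71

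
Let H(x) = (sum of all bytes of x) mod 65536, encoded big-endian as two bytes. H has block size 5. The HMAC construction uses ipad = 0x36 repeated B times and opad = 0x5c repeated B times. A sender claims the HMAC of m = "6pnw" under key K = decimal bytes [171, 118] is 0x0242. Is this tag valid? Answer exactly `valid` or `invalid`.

Key decimal bytes [171, 118] = ab 76 is 2 bytes ≤ B = 5; zero-pad to 5 bytes: K' = ab 76 00 00 00.
K' ⊕ ipad = 9d 40 36 36 36; K' ⊕ opad = f7 2a 5c 5c 5c.
Inner hash: sum = 157+64+54+54+54+54+112+110+119 = 778 → 03 0a.
Outer hash (recomputed tag): sum = 247+42+92+92+92+3+10 = 578 → 02 42.
Recomputed tag = 0242; claimed = 0242 → match.

valid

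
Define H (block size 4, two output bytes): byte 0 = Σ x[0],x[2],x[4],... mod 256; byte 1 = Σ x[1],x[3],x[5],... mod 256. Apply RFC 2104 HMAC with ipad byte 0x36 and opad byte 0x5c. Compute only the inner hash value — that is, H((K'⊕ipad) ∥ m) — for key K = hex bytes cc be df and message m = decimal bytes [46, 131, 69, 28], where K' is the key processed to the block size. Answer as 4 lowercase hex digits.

Key hex bytes cc be df is 3 bytes ≤ B = 4; zero-pad to 4 bytes: K' = cc be df 00.
K' ⊕ ipad = fa 88 e9 36.
Inner input = fa 88 e9 36 ∥ 2e 83 45 1c.
Inner hash: even-index sum = 598 mod 256 = 86; odd-index sum = 349 mod 256 = 93 → 56 5d.

565d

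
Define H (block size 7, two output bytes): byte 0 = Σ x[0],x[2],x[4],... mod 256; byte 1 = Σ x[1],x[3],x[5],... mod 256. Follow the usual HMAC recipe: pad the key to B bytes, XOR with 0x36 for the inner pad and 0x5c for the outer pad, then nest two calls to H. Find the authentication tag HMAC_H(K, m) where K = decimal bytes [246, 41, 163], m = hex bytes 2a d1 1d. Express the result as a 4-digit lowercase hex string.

Key decimal bytes [246, 41, 163] = f6 29 a3 is 3 bytes ≤ B = 7; zero-pad to 7 bytes: K' = f6 29 a3 00 00 00 00.
K' ⊕ ipad = c0 1f 95 36 36 36 36.  K' ⊕ opad = aa 75 ff 5c 5c 5c 5c.
Inner input = (K'⊕ipad) ∥ m = c0 1f 95 36 36 36 36 ∥ 2a d1 1d.
Inner hash: even-index sum = 658 mod 256 = 146; odd-index sum = 210 mod 256 = 210 → 92 d2.
Outer input = (K'⊕opad) ∥ inner = aa 75 ff 5c 5c 5c 5c ∥ 92 d2.
Outer hash (tag): even-index sum = 819 mod 256 = 51; odd-index sum = 447 mod 256 = 191 → 33 bf.

33bf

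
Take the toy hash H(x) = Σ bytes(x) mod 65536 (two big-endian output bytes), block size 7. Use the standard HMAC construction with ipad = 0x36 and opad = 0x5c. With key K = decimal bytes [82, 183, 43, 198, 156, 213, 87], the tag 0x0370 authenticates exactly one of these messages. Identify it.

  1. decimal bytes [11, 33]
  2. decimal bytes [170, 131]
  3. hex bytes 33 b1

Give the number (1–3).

Key decimal bytes [82, 183, 43, 198, 156, 213, 87] = 52 b7 2b c6 9c d5 57 is exactly B = 7 bytes: K' = 52 b7 2b c6 9c d5 57.
K' ⊕ ipad = 64 81 1d f0 aa e3 61; K' ⊕ opad = 0e eb 77 9a c0 89 0b.
m1: inner = H(64 81 1d f0 aa e3 61 0b 21) = 04 0c; tag = H(0e eb 77 9a c0 89 0b 04 0c) = 036e
m2: inner = H(64 81 1d f0 aa e3 61 aa 83) = 05 0d; tag = H(0e eb 77 9a c0 89 0b 05 0d) = 0370 ← matches
m3: inner = H(64 81 1d f0 aa e3 61 33 b1) = 04 c4; tag = H(0e eb 77 9a c0 89 0b 04 c4) = 0426

2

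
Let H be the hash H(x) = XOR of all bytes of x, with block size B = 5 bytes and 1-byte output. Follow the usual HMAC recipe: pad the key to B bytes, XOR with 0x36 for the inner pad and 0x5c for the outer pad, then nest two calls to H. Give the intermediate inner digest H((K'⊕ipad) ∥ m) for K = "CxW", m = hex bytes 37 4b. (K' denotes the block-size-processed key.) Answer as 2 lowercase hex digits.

Key "CxW" = 43 78 57 is 3 bytes ≤ B = 5; zero-pad to 5 bytes: K' = 43 78 57 00 00.
K' ⊕ ipad = 75 4e 61 36 36.
Inner input = 75 4e 61 36 36 ∥ 37 4b.
Inner hash: XOR 75⊕4e⊕61⊕36⊕36⊕37⊕4b = 26.

26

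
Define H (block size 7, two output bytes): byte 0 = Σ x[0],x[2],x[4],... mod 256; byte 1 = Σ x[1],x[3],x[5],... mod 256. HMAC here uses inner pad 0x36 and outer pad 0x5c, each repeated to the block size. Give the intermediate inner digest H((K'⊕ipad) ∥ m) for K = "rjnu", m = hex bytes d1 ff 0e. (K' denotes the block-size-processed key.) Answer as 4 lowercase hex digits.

07b4

Key "rjnu" = 72 6a 6e 75 is 4 bytes ≤ B = 7; zero-pad to 7 bytes: K' = 72 6a 6e 75 00 00 00.
K' ⊕ ipad = 44 5c 58 43 36 36 36.
Inner input = 44 5c 58 43 36 36 36 ∥ d1 ff 0e.
Inner hash: even-index sum = 519 mod 256 = 7; odd-index sum = 436 mod 256 = 180 → 07 b4.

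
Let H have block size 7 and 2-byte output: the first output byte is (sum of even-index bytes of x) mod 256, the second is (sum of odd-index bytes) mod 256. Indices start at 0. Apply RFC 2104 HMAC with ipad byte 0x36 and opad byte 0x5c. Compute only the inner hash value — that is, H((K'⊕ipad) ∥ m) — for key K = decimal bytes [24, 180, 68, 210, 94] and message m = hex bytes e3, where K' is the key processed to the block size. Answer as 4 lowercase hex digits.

3e7f

Key decimal bytes [24, 180, 68, 210, 94] = 18 b4 44 d2 5e is 5 bytes ≤ B = 7; zero-pad to 7 bytes: K' = 18 b4 44 d2 5e 00 00.
K' ⊕ ipad = 2e 82 72 e4 68 36 36.
Inner input = 2e 82 72 e4 68 36 36 ∥ e3.
Inner hash: even-index sum = 318 mod 256 = 62; odd-index sum = 639 mod 256 = 127 → 3e 7f.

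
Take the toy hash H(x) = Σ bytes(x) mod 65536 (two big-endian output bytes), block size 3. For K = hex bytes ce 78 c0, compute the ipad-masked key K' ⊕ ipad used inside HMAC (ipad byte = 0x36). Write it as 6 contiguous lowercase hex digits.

f84ef6

Key hex bytes ce 78 c0 is exactly B = 3 bytes: K' = ce 78 c0.
XOR each byte with 0x36: ce⊕36=f8, 78⊕36=4e, c0⊕36=f6.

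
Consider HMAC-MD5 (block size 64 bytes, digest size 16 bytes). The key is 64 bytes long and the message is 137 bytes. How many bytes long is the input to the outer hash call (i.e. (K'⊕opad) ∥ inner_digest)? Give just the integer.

Key is 64 ≤ 64 bytes, zero-padded: |K'| = 64.
Outer input = (K'⊕opad) ∥ H(inner) → 64 + 16 = 80 bytes.

80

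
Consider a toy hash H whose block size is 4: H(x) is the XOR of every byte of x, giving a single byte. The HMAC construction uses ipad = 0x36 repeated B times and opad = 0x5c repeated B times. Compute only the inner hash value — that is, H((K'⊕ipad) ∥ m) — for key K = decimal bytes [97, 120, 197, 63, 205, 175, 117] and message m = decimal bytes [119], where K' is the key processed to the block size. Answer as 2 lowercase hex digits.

83

Key decimal bytes [97, 120, 197, 63, 205, 175, 117] = 61 78 c5 3f cd af 75 is 7 bytes > B = 4, so hash it first: H(key) = f4, then zero-pad to 4 bytes: K' = f4 00 00 00.
K' ⊕ ipad = c2 36 36 36.
Inner input = c2 36 36 36 ∥ 77.
Inner hash: XOR c2⊕36⊕36⊕36⊕77 = 83.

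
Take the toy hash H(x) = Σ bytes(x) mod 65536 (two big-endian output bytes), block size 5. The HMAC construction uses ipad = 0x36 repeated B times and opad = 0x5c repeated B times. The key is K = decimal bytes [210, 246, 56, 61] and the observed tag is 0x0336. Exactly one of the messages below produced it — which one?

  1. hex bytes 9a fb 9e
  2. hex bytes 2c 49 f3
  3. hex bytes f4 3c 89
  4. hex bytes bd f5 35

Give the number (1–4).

4

Key decimal bytes [210, 246, 56, 61] = d2 f6 38 3d is 4 bytes ≤ B = 5; zero-pad to 5 bytes: K' = d2 f6 38 3d 00.
K' ⊕ ipad = e4 c0 0e 0b 36; K' ⊕ opad = 8e aa 64 61 5c.
m1: inner = H(e4 c0 0e 0b 36 9a fb 9e) = 04 26; tag = H(8e aa 64 61 5c 04 26) = 0283
m2: inner = H(e4 c0 0e 0b 36 2c 49 f3) = 03 5b; tag = H(8e aa 64 61 5c 03 5b) = 02b7
m3: inner = H(e4 c0 0e 0b 36 f4 3c 89) = 03 ac; tag = H(8e aa 64 61 5c 03 ac) = 0308
m4: inner = H(e4 c0 0e 0b 36 bd f5 35) = 03 da; tag = H(8e aa 64 61 5c 03 da) = 0336 ← matches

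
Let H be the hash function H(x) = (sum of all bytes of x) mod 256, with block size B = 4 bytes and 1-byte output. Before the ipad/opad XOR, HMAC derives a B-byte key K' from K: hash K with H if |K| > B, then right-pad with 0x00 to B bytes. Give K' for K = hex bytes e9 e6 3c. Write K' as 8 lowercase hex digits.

e9e63c00

Key hex bytes e9 e6 3c is 3 bytes ≤ B = 4; zero-pad to 4 bytes: K' = e9 e6 3c 00.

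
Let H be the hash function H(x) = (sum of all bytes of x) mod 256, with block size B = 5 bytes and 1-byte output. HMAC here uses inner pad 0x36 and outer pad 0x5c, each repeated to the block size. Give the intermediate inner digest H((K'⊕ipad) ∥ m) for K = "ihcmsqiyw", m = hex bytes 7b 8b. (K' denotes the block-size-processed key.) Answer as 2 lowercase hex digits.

c6

Key "ihcmsqiyw" = 69 68 63 6d 73 71 69 79 77 is 9 bytes > B = 5, so hash it first: H(key) = de, then zero-pad to 5 bytes: K' = de 00 00 00 00.
K' ⊕ ipad = e8 36 36 36 36.
Inner input = e8 36 36 36 36 ∥ 7b 8b.
Inner hash: sum = 232+54+54+54+54+123+139 = 710; mod 256 = 198 → c6.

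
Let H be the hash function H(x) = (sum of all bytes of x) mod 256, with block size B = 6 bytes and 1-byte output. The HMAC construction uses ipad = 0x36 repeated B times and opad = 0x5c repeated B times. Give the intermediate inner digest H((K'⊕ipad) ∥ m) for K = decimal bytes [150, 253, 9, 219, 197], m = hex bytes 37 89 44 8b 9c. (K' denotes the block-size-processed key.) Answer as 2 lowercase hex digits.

eb

Key decimal bytes [150, 253, 9, 219, 197] = 96 fd 09 db c5 is 5 bytes ≤ B = 6; zero-pad to 6 bytes: K' = 96 fd 09 db c5 00.
K' ⊕ ipad = a0 cb 3f ed f3 36.
Inner input = a0 cb 3f ed f3 36 ∥ 37 89 44 8b 9c.
Inner hash: sum = 160+203+63+237+243+54+55+137+68+139+156 = 1515; mod 256 = 235 → eb.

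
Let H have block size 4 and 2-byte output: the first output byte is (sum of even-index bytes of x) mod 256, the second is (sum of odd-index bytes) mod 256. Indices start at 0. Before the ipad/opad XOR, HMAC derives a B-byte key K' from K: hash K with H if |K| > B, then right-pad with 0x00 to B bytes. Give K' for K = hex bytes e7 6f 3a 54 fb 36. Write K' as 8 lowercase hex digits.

1cf90000

|K| = 6 > B = 4, so first hash the key.
H(K): even-index sum = 540 mod 256 = 28; odd-index sum = 249 mod 256 = 249 → 1c f9.
Zero-pad H(K) = 1c f9 to 4 bytes: K' = 1c f9 00 00.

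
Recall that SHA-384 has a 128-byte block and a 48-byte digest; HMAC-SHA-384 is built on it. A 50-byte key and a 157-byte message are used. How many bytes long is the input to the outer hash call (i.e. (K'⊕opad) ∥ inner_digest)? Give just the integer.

176

Key is 50 ≤ 128 bytes, zero-padded: |K'| = 128.
Outer input = (K'⊕opad) ∥ H(inner) → 128 + 48 = 176 bytes.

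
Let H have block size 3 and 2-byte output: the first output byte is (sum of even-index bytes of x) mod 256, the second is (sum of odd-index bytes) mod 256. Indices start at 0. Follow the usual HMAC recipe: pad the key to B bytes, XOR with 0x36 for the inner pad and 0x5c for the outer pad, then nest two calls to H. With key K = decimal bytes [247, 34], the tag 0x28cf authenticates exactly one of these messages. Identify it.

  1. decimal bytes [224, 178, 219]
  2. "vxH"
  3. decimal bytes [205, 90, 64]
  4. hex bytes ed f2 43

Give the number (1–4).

Key decimal bytes [247, 34] = f7 22 is 2 bytes ≤ B = 3; zero-pad to 3 bytes: K' = f7 22 00.
K' ⊕ ipad = c1 14 36; K' ⊕ opad = ab 7e 5c.
m1: inner = H(c1 14 36 e0 b2 db) = a9 cf; tag = H(ab 7e 5c a9 cf) = d627
m2: inner = H(c1 14 36 76 78 48) = 6f d2; tag = H(ab 7e 5c 6f d2) = d9ed
m3: inner = H(c1 14 36 cd 5a 40) = 51 21; tag = H(ab 7e 5c 51 21) = 28cf ← matches
m4: inner = H(c1 14 36 ed f2 43) = e9 44; tag = H(ab 7e 5c e9 44) = 4b67

3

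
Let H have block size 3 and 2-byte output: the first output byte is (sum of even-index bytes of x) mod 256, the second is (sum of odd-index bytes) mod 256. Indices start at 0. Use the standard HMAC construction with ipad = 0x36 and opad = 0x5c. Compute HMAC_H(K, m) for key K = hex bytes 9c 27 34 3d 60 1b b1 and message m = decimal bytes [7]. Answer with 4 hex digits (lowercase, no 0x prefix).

6930

Key hex bytes 9c 27 34 3d 60 1b b1 is 7 bytes > B = 3, so hash it first: H(key) = e1 7f, then zero-pad to 3 bytes: K' = e1 7f 00.
K' ⊕ ipad = d7 49 36.  K' ⊕ opad = bd 23 5c.
Inner input = (K'⊕ipad) ∥ m = d7 49 36 ∥ 07.
Inner hash: even-index sum = 269 mod 256 = 13; odd-index sum = 80 mod 256 = 80 → 0d 50.
Outer input = (K'⊕opad) ∥ inner = bd 23 5c ∥ 0d 50.
Outer hash (tag): even-index sum = 361 mod 256 = 105; odd-index sum = 48 mod 256 = 48 → 69 30.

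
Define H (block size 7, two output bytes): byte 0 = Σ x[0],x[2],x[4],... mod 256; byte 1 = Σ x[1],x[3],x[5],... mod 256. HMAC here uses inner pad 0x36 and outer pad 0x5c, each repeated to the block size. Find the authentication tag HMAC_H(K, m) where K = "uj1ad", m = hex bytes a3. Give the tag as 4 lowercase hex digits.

b6a1

Key "uj1ad" = 75 6a 31 61 64 is 5 bytes ≤ B = 7; zero-pad to 7 bytes: K' = 75 6a 31 61 64 00 00.
K' ⊕ ipad = 43 5c 07 57 52 36 36.  K' ⊕ opad = 29 36 6d 3d 38 5c 5c.
Inner input = (K'⊕ipad) ∥ m = 43 5c 07 57 52 36 36 ∥ a3.
Inner hash: even-index sum = 210 mod 256 = 210; odd-index sum = 396 mod 256 = 140 → d2 8c.
Outer input = (K'⊕opad) ∥ inner = 29 36 6d 3d 38 5c 5c ∥ d2 8c.
Outer hash (tag): even-index sum = 438 mod 256 = 182; odd-index sum = 417 mod 256 = 161 → b6 a1.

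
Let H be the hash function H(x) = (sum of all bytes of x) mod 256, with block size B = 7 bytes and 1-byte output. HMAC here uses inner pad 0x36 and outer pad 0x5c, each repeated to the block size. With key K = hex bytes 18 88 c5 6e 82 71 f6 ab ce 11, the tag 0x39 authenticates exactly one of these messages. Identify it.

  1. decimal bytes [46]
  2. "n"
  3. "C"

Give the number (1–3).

Key hex bytes 18 88 c5 6e 82 71 f6 ab ce 11 is 10 bytes > B = 7, so hash it first: H(key) = 46, then zero-pad to 7 bytes: K' = 46 00 00 00 00 00 00.
K' ⊕ ipad = 70 36 36 36 36 36 36; K' ⊕ opad = 1a 5c 5c 5c 5c 5c 5c.
m1: inner = H(70 36 36 36 36 36 36 2e) = e2; tag = H(1a 5c 5c 5c 5c 5c 5c e2) = 24
m2: inner = H(70 36 36 36 36 36 36 6e) = 22; tag = H(1a 5c 5c 5c 5c 5c 5c 22) = 64
m3: inner = H(70 36 36 36 36 36 36 43) = f7; tag = H(1a 5c 5c 5c 5c 5c 5c f7) = 39 ← matches

3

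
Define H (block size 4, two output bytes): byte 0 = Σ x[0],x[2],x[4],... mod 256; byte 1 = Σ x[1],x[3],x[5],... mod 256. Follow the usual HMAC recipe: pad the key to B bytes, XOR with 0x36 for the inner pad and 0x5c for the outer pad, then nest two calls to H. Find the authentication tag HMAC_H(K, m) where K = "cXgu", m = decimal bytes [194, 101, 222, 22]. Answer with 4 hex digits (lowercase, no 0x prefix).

Key "cXgu" = 63 58 67 75 is exactly B = 4 bytes: K' = 63 58 67 75.
K' ⊕ ipad = 55 6e 51 43.  K' ⊕ opad = 3f 04 3b 29.
Inner input = (K'⊕ipad) ∥ m = 55 6e 51 43 ∥ c2 65 de 16.
Inner hash: even-index sum = 582 mod 256 = 70; odd-index sum = 300 mod 256 = 44 → 46 2c.
Outer input = (K'⊕opad) ∥ inner = 3f 04 3b 29 ∥ 46 2c.
Outer hash (tag): even-index sum = 192 mod 256 = 192; odd-index sum = 89 mod 256 = 89 → c0 59.

c059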